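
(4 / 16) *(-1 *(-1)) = 1 / 4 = 0.25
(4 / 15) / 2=0.13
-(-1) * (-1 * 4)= -4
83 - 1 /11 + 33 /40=36843 /440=83.73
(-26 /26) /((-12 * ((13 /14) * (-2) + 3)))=7 /96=0.07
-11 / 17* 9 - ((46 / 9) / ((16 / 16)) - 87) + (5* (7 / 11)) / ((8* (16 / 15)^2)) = 263385739 / 3446784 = 76.41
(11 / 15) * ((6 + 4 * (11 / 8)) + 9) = 451 / 30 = 15.03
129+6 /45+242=5567 /15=371.13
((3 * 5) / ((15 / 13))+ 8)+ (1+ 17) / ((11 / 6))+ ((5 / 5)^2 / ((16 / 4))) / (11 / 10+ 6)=30.85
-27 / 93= -9 / 31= -0.29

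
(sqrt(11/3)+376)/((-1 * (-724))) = sqrt(33)/2172+94/181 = 0.52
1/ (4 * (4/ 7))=7/ 16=0.44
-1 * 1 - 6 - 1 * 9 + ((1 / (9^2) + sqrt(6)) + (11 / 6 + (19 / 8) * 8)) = sqrt(6) + 785 / 162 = 7.30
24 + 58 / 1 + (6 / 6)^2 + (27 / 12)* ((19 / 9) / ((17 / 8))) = 1449 / 17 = 85.24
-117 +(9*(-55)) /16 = -2367 /16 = -147.94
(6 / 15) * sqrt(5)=2 * sqrt(5) / 5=0.89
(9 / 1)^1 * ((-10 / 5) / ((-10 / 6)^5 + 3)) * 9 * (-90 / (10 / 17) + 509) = 3503574 / 599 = 5849.04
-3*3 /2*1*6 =-27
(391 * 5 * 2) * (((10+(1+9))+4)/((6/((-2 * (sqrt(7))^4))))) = -1532720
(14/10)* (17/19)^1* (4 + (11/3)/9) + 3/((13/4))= 214873/33345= 6.44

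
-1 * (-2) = 2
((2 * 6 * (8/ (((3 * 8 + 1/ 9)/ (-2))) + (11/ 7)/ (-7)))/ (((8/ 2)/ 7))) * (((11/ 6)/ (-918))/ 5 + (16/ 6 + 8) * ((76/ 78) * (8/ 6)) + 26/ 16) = -14954796811/ 51793560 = -288.74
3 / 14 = 0.21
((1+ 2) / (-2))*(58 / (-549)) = 29 / 183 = 0.16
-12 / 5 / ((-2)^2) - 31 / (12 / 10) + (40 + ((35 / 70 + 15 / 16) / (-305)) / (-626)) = 13.57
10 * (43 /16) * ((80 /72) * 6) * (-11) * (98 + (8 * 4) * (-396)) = 74343775 /3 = 24781258.33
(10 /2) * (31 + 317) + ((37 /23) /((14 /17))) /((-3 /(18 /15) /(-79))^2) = 14854678 /4025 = 3690.60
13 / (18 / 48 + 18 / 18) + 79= 973 / 11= 88.45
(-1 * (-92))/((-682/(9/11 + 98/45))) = -68218/168795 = -0.40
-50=-50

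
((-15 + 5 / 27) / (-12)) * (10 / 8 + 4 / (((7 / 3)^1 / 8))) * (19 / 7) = 199025 / 3969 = 50.14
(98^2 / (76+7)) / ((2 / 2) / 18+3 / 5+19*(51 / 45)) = 864360 / 165751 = 5.21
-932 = -932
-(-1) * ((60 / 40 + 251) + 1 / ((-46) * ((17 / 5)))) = 98725 / 391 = 252.49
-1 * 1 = -1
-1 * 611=-611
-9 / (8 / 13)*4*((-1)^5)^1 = 117 / 2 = 58.50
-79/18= -4.39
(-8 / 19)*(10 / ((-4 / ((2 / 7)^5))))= 640 / 319333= 0.00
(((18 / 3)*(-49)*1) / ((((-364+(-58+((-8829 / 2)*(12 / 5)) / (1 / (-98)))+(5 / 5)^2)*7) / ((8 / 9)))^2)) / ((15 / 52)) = -33280 / 2181275105199129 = -0.00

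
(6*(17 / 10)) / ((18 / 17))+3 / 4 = 623 / 60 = 10.38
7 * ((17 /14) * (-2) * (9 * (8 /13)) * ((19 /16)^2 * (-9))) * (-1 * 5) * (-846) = 1051360155 /208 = 5054616.13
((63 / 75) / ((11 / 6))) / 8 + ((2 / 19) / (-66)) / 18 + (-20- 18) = -21411131 / 564300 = -37.94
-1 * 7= -7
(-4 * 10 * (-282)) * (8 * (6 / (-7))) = -541440 / 7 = -77348.57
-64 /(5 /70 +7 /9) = -8064 /107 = -75.36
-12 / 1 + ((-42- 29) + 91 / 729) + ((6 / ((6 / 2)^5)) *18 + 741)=658.57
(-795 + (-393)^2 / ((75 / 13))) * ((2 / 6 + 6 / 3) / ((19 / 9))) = 13637484 / 475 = 28710.49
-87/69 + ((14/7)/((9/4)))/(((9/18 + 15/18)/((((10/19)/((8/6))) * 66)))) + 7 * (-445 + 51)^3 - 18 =-187097568883/437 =-428140889.89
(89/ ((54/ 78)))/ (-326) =-0.39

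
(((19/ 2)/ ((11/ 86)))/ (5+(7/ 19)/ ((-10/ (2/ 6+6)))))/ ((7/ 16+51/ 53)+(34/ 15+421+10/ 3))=103922400/ 2854552987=0.04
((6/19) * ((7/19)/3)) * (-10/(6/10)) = -700/1083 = -0.65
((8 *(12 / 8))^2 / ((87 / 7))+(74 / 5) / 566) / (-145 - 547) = -476513 / 28396220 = -0.02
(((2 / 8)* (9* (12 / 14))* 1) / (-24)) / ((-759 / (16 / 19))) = 3 / 33649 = 0.00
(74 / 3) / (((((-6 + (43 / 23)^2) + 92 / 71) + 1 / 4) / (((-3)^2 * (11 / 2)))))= -61146052 / 48023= -1273.27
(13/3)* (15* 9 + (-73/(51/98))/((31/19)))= 1007617/4743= 212.44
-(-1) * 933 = 933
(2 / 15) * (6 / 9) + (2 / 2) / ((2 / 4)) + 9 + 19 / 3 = 784 / 45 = 17.42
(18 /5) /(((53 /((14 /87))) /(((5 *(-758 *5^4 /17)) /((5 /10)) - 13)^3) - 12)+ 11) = -26798407489572328602972 /7444002080436871214485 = -3.60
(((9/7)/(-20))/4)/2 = -9/1120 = -0.01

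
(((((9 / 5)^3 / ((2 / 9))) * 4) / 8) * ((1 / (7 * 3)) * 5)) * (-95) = -41553 / 140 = -296.81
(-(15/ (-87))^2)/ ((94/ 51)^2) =-65025/ 7431076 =-0.01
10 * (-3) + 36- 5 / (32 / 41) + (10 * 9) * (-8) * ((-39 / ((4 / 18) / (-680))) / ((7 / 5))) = -13747968091 / 224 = -61374857.55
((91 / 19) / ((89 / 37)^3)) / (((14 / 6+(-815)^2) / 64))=442504608 / 13345400850151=0.00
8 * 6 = 48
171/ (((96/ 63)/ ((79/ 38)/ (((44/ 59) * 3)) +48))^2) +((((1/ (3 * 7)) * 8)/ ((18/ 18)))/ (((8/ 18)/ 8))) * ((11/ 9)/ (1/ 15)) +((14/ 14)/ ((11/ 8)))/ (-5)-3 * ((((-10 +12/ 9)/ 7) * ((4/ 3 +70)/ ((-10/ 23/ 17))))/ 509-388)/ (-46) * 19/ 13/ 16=424787985727987541159/ 2407671165419520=176431.06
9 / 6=3 / 2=1.50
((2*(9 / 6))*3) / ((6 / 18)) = 27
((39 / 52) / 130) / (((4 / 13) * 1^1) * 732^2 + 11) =3 / 85737560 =0.00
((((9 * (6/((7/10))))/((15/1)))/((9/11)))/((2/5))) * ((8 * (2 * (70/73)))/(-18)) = -8800/657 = -13.39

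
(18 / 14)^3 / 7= 729 / 2401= 0.30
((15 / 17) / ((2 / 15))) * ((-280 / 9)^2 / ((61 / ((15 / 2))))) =787.53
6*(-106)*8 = -5088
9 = 9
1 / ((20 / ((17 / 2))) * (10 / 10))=17 / 40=0.42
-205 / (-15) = 41 / 3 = 13.67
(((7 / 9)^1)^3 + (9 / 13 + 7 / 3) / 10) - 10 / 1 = -437218 / 47385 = -9.23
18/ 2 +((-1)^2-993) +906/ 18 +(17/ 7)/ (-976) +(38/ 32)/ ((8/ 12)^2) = -76244897/ 81984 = -930.00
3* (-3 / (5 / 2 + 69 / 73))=-1314 / 503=-2.61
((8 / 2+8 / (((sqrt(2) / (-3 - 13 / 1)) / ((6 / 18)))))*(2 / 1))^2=33344 / 9 - 2048*sqrt(2) / 3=2739.45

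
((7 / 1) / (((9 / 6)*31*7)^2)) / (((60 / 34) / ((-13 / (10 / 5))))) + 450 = 408665029 / 908145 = 450.00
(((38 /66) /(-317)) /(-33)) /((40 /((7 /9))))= 133 /124276680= 0.00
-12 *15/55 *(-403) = 14508/11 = 1318.91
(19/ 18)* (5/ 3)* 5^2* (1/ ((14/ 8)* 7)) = 4750/ 1323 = 3.59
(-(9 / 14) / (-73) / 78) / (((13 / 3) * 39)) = 3 / 4490668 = 0.00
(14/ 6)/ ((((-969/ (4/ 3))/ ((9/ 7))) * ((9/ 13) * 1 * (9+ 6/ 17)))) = -52/ 81567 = -0.00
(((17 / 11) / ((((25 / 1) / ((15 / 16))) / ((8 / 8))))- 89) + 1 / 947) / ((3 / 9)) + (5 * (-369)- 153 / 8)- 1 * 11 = -1785013759 / 833360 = -2141.95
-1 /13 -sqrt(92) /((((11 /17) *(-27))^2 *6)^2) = -1 /13 -83521 *sqrt(23) /140054898258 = -0.08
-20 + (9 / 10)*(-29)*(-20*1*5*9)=23470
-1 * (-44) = 44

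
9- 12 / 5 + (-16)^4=327713 / 5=65542.60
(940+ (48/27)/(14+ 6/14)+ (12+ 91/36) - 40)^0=1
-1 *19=-19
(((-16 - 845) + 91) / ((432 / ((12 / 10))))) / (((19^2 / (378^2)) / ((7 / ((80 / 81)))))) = -173282571 / 28880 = -6000.09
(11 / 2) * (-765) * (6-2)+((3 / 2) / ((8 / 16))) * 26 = -16752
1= 1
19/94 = 0.20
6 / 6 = 1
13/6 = 2.17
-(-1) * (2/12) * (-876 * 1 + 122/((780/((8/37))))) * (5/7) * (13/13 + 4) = -15800240/30303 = -521.41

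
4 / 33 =0.12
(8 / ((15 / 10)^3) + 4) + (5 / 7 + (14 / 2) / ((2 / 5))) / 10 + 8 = 12241 / 756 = 16.19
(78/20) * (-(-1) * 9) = 351/10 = 35.10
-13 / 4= -3.25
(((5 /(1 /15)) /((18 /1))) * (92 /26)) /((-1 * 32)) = -575 /1248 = -0.46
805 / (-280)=-23 / 8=-2.88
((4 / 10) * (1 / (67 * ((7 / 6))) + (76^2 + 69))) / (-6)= -2741311 / 7035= -389.67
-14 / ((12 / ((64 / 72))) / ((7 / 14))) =-14 / 27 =-0.52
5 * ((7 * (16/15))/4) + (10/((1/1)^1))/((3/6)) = 29.33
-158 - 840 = -998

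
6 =6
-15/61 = -0.25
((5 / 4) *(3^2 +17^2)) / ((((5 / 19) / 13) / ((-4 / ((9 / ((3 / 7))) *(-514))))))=6.82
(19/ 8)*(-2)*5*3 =-285/ 4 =-71.25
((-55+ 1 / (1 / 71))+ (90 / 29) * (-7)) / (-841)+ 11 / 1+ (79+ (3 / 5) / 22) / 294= 8893524877 / 788740260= 11.28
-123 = -123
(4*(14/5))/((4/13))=36.40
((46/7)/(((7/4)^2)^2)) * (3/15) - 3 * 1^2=-240329/84035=-2.86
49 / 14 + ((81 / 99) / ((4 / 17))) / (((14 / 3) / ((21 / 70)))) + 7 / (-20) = 3.37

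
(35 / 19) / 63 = 5 / 171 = 0.03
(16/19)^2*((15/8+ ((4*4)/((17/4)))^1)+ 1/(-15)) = 3.95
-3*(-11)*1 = 33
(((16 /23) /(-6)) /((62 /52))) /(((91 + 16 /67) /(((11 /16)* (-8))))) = 76648 /13075707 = 0.01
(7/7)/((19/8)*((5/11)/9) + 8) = 792/6431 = 0.12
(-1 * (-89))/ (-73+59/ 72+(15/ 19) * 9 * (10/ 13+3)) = -1.96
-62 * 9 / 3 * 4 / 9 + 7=-227 / 3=-75.67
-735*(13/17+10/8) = -100695/68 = -1480.81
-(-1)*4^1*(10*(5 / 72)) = 25 / 9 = 2.78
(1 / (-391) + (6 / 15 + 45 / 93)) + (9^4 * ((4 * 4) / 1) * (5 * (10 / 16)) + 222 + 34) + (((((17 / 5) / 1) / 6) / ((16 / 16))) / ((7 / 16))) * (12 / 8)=139280094022 / 424235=328308.82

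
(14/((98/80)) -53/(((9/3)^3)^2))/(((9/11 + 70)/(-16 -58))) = -47170486/3975237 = -11.87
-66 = -66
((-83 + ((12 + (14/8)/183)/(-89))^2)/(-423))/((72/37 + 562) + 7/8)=13031268884987/37519328815166538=0.00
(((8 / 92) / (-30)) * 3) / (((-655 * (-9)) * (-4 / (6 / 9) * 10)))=1 / 40675500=0.00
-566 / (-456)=283 / 228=1.24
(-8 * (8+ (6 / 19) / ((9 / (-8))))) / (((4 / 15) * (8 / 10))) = -5500 / 19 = -289.47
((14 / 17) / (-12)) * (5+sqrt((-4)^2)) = -21 / 34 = -0.62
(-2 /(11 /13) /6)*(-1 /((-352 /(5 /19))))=-65 /220704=-0.00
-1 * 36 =-36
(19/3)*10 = 190/3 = 63.33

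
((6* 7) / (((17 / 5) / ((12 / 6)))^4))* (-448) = -188160000 / 83521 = -2252.85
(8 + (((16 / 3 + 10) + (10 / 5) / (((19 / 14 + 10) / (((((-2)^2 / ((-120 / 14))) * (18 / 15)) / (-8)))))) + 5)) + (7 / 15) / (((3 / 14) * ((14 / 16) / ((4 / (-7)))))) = 321062 / 11925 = 26.92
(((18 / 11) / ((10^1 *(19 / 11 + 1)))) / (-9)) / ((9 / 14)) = -7 / 675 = -0.01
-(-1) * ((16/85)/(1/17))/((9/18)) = 32/5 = 6.40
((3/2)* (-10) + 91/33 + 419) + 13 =13852/33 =419.76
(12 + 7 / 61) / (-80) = -739 / 4880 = -0.15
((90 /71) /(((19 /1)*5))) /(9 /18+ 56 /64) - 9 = -133407 /14839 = -8.99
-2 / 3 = -0.67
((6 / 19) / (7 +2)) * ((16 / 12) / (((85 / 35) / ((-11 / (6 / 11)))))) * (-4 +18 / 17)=169400 / 148257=1.14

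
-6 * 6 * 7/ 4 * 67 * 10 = -42210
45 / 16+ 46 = 781 / 16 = 48.81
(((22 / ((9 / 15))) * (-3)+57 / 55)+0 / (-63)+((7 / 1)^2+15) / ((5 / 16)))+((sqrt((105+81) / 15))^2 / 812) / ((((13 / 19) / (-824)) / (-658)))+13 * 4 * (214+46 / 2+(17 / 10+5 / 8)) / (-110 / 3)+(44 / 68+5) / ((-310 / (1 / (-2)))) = 235586704237 / 19867900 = 11857.66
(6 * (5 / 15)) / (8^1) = 1 / 4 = 0.25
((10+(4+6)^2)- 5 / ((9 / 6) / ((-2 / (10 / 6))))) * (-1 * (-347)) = 39558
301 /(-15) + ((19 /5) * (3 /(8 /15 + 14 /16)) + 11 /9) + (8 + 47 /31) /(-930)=-157276909 /14616810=-10.76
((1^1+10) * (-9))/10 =-99/10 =-9.90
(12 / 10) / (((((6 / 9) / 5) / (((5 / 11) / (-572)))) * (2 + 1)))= -15 / 6292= -0.00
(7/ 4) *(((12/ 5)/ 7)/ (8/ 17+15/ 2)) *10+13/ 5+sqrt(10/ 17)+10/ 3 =sqrt(170)/ 17+27179/ 4065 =7.45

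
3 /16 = 0.19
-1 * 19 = -19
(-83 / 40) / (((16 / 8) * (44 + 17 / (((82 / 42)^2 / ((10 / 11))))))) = -0.02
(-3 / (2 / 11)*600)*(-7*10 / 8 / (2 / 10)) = 433125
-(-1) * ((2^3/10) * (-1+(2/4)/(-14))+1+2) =76/35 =2.17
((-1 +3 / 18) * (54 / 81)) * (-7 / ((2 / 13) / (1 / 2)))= 455 / 36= 12.64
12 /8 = 3 /2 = 1.50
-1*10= -10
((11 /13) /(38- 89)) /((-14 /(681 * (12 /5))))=1.94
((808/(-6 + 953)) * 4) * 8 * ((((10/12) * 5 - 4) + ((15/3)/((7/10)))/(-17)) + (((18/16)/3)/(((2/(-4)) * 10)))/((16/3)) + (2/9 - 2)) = -283195718/5071185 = -55.84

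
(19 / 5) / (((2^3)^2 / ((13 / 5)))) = 247 / 1600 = 0.15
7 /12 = 0.58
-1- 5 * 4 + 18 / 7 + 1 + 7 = -73 / 7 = -10.43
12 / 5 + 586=2942 / 5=588.40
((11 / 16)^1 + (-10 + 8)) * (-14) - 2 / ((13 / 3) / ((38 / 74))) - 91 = -280373 / 3848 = -72.86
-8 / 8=-1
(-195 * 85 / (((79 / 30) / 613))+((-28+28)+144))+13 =-304801847 / 79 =-3858251.23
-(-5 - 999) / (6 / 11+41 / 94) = 1038136 / 1015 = 1022.79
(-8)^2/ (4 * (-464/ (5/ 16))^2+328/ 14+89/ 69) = 772800/ 106483977707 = 0.00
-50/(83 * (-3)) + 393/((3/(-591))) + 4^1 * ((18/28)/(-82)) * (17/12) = -22130902991/285852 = -77420.84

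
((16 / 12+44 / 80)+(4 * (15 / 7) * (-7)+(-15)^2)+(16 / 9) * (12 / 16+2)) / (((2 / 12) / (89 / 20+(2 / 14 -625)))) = -639412.28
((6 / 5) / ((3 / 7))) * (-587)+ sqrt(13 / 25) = -8218 / 5+ sqrt(13) / 5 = -1642.88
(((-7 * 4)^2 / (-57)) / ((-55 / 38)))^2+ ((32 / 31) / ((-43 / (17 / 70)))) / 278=3188856715096 / 35311070025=90.31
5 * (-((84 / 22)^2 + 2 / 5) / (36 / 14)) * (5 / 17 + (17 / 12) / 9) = -26293393 / 1999404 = -13.15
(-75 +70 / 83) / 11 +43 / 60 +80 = 4052359 / 54780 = 73.98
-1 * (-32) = 32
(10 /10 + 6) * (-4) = -28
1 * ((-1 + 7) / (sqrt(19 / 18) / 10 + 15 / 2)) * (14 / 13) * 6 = 6804000 / 1316003 - 15120 * sqrt(38) / 1316003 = 5.10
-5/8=-0.62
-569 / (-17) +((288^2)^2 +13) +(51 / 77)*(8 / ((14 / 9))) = 63038756944190 / 9163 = 6879707185.88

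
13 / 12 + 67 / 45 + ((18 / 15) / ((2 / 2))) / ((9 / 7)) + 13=2971 / 180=16.51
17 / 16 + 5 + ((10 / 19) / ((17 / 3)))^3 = 3269163899 / 539172272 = 6.06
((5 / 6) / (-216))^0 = 1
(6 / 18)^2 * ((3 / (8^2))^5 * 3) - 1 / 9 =-1073741095 / 9663676416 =-0.11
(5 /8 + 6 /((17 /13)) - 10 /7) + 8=11.78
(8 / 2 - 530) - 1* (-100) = -426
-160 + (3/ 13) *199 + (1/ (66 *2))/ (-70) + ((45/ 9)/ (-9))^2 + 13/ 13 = -365734951/ 3243240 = -112.77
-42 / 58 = -21 / 29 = -0.72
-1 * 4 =-4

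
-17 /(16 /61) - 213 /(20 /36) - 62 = -40817 /80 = -510.21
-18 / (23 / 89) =-1602 / 23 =-69.65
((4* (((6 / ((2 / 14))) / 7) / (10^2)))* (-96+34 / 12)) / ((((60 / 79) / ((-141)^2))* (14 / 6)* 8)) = -877964841 / 28000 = -31355.89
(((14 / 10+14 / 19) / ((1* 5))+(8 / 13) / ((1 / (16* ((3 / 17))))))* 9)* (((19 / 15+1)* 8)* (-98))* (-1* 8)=8552361216 / 30875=276999.55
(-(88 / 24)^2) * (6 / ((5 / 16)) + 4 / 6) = -267.10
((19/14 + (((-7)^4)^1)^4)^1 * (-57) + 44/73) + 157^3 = -1935951133446584451/1022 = -1894277038597440.75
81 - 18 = 63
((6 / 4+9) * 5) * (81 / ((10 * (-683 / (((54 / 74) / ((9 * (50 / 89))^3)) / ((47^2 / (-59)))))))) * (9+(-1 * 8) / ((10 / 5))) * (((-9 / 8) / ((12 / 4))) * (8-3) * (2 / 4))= -7861109319 / 17863564480000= -0.00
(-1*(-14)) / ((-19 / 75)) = -55.26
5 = 5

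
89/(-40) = -89/40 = -2.22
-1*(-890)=890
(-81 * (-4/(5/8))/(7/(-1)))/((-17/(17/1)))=2592/35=74.06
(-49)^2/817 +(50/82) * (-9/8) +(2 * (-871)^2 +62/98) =19923200789071/13130824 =1517284.89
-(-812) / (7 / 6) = 696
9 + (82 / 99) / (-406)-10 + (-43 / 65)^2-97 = -8284176722 / 84909825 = -97.56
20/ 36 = 5/ 9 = 0.56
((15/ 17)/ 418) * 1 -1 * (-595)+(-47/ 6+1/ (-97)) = 607076645/ 1033923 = 587.16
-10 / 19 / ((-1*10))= 1 / 19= 0.05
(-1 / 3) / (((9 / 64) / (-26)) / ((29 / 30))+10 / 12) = -24128 / 59915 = -0.40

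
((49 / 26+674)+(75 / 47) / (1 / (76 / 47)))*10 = 194834785 / 28717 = 6784.65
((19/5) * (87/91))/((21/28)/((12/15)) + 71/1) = 0.05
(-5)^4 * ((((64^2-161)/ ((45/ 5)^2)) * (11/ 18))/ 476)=27053125/ 694008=38.98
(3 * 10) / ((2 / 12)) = 180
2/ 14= 1/ 7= 0.14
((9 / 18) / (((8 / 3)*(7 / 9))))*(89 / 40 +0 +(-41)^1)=-41877 / 4480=-9.35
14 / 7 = 2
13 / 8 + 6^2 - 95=-459 / 8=-57.38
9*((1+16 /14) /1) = 135 /7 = 19.29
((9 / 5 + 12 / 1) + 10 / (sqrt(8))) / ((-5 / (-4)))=2 * sqrt(2) + 276 / 25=13.87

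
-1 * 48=-48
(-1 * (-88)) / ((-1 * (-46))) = 44 / 23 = 1.91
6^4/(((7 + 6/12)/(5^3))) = 21600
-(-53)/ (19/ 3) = 159/ 19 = 8.37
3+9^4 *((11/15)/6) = 8049/10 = 804.90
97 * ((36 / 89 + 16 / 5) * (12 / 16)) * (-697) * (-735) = 134337563.70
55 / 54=1.02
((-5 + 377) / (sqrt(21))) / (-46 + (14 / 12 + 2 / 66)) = -8184*sqrt(21) / 20699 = -1.81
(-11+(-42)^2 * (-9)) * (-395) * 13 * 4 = 326318980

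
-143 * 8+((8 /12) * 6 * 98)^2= 152520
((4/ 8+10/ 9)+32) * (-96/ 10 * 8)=-7744/ 3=-2581.33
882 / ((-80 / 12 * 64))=-1323 / 640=-2.07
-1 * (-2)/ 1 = 2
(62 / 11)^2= 3844 / 121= 31.77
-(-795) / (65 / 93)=14787 / 13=1137.46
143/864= 0.17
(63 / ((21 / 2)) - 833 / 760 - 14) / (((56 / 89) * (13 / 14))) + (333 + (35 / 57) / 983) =36994991747 / 116544480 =317.43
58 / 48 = 29 / 24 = 1.21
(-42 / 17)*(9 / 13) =-378 / 221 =-1.71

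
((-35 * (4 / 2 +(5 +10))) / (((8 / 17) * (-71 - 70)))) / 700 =289 / 22560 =0.01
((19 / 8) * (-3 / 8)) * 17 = -969 / 64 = -15.14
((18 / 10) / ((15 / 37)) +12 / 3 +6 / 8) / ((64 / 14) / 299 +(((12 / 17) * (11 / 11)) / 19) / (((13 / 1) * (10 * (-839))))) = 521253786599 / 867171080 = 601.10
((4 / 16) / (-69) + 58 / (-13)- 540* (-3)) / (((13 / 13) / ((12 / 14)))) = 828077 / 598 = 1384.74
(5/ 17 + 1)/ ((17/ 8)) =176/ 289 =0.61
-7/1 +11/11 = -6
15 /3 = 5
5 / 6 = 0.83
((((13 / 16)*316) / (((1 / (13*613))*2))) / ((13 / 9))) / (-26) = -435843 / 16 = -27240.19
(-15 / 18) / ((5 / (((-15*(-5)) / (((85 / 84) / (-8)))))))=1680 / 17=98.82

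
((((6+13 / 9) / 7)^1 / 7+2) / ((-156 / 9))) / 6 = -73 / 3528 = -0.02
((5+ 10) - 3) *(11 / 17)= 7.76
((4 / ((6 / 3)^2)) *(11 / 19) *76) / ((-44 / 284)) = -284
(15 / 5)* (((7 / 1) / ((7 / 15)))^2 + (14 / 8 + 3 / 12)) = 681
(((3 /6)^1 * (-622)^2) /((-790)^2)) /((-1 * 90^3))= -96721 /227484450000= -0.00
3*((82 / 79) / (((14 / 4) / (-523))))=-257316 / 553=-465.31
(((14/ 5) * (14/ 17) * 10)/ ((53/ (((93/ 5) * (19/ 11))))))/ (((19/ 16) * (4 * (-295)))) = -0.01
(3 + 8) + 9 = 20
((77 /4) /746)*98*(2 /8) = 0.63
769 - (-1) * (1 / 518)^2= 206341157 / 268324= 769.00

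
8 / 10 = 4 / 5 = 0.80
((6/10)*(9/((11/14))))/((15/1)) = 126/275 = 0.46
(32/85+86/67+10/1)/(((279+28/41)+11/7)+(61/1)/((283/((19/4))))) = 21573597136/522275197735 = 0.04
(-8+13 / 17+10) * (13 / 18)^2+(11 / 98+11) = 3388313 / 269892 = 12.55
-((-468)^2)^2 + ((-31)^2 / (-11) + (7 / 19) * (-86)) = -10026046153265 / 209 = -47971512695.05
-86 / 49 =-1.76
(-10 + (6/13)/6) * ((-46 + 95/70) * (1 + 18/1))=1531875/182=8416.90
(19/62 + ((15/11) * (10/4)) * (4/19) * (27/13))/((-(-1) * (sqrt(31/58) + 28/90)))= -5530749210/4329857389 + 613014075 * sqrt(1798)/8659714778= 1.72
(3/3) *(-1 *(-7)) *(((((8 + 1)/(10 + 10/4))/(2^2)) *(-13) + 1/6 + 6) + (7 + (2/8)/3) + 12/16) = 4081/50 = 81.62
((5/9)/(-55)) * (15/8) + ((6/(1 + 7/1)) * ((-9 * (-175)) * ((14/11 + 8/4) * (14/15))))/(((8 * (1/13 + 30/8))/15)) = 8443055/4776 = 1767.81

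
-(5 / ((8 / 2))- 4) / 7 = 11 / 28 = 0.39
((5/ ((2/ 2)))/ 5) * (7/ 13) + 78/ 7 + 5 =1518/ 91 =16.68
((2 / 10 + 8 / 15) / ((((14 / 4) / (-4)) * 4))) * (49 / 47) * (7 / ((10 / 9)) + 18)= -6237 / 1175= -5.31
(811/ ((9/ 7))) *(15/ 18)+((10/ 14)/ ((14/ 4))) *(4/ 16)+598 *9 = 7815886/ 1323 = 5907.70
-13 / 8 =-1.62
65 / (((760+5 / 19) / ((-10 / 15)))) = -494 / 8667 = -0.06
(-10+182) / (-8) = -43 / 2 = -21.50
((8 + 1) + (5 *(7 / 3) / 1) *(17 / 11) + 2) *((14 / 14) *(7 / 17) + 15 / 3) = 88136 / 561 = 157.11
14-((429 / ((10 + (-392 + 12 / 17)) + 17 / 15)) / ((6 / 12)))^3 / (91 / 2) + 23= 1405695297141431 / 37734084842363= 37.25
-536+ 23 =-513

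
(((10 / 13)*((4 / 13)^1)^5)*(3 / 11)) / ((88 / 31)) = 119040 / 584043889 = 0.00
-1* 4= -4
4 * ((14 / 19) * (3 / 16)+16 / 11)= 2663 / 418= 6.37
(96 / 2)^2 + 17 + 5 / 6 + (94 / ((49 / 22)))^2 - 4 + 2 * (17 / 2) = 59295353 / 14406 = 4116.02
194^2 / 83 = 37636 / 83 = 453.45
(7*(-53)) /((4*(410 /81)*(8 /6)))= -90153 /6560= -13.74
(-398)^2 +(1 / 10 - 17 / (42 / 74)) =33258571 / 210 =158374.15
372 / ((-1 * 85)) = -372 / 85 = -4.38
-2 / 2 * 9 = -9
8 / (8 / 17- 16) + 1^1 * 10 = 313 / 33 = 9.48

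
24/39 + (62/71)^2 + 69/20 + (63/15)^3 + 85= 5370951377/32766500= 163.92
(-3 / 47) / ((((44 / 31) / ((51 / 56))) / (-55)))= 23715 / 10528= 2.25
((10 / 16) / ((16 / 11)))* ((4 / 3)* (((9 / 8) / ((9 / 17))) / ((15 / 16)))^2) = 3179 / 1080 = 2.94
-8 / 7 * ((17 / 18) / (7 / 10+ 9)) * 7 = -680 / 873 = -0.78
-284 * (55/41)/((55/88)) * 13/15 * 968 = -314499328/615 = -511381.02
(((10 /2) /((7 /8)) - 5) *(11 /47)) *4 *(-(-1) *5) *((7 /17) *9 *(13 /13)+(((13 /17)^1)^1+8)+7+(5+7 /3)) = 1503700 /16779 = 89.62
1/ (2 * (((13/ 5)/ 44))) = 110/ 13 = 8.46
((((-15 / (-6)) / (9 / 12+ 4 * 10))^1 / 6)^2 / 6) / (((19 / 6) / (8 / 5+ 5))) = 55 / 1514433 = 0.00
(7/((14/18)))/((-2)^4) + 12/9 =91/48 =1.90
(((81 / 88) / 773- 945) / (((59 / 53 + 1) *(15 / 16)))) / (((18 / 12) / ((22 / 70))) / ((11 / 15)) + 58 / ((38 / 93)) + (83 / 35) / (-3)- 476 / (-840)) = -712058349123 / 221278491464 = -3.22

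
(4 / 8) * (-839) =-839 / 2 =-419.50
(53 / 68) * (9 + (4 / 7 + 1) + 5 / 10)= 8215 / 952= 8.63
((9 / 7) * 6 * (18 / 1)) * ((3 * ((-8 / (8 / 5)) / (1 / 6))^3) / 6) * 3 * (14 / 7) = -78732000 / 7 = -11247428.57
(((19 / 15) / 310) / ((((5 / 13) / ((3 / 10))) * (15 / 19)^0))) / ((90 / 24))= 247 / 290625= 0.00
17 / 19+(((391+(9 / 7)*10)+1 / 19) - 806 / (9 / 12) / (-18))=1668049 / 3591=464.51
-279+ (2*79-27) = -148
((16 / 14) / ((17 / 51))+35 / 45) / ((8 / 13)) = 6.84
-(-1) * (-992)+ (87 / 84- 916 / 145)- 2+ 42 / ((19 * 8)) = -999.01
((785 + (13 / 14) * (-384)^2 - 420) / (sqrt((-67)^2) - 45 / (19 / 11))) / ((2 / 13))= 237371693 / 10892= 21793.21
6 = 6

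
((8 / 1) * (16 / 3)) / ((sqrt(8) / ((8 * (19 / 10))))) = 2432 * sqrt(2) / 15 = 229.29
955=955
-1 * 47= -47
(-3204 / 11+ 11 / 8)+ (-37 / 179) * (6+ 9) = -4615309 / 15752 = -293.00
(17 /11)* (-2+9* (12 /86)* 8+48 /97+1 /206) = 11348469 /859226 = 13.21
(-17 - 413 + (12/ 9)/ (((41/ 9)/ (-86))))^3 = -6499419293528/ 68921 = -94302451.99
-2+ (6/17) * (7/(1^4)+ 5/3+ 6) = 54/17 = 3.18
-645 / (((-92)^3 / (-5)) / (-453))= 1460925 / 778688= 1.88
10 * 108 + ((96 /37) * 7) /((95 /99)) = 3862728 /3515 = 1098.93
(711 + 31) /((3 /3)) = 742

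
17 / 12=1.42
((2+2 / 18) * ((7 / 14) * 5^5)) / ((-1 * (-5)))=11875 / 18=659.72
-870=-870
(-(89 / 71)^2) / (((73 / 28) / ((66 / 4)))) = -3659502 / 367993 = -9.94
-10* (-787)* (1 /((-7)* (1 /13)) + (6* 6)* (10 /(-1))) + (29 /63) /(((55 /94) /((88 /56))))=-6279430924 /2205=-2847814.48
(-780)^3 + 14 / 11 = -474551998.73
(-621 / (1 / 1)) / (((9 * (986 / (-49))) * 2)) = 3381 / 1972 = 1.71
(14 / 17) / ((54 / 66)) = 154 / 153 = 1.01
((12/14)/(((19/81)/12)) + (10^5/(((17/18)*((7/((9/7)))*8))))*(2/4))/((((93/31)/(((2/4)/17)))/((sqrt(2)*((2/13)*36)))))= 239178096*sqrt(2)/3497767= 96.70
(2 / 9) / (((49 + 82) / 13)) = 26 / 1179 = 0.02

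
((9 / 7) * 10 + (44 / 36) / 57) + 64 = 276071 / 3591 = 76.88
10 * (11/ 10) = 11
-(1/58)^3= -1/195112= -0.00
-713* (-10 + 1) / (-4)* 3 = -19251 / 4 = -4812.75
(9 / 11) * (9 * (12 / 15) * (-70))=-4536 / 11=-412.36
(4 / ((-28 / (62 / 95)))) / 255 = -62 / 169575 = -0.00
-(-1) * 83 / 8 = 83 / 8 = 10.38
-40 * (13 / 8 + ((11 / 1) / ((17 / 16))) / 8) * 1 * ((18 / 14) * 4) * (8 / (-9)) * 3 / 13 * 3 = 571680 / 1547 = 369.54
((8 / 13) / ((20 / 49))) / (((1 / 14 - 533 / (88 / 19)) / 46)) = -2776928 / 4604925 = -0.60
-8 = -8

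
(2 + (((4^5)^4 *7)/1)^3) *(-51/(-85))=273555121532535686643603493005694913742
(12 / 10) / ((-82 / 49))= -147 / 205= -0.72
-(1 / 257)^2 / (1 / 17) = -17 / 66049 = -0.00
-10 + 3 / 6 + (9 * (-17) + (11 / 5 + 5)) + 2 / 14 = -155.16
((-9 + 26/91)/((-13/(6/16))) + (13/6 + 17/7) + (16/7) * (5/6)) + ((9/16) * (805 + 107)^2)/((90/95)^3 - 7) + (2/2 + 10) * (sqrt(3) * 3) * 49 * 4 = -2335962373697/30707768 + 6468 * sqrt(3) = -64867.83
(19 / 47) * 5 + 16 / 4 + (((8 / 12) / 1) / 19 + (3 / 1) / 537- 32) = -12438358 / 479541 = -25.94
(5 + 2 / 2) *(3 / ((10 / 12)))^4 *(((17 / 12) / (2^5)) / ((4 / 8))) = 111537 / 1250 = 89.23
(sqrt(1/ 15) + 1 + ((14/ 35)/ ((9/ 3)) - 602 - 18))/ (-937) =9283/ 14055 - sqrt(15)/ 14055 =0.66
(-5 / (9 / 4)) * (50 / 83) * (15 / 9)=-5000 / 2241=-2.23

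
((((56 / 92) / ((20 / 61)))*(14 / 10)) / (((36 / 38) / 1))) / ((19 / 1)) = 2989 / 20700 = 0.14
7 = 7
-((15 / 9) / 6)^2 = -25 / 324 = -0.08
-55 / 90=-0.61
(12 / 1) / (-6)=-2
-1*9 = -9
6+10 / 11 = 76 / 11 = 6.91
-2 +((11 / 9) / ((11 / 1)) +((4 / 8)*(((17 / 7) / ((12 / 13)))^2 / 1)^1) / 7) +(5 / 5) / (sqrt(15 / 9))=-45917 / 32928 +sqrt(15) / 5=-0.62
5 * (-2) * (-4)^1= 40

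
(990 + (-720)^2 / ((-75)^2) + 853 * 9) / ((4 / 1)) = 218979 / 100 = 2189.79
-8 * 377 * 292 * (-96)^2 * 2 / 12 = -1352712192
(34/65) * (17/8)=289/260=1.11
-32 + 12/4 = -29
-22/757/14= -11/5299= -0.00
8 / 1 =8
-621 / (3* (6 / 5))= -345 / 2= -172.50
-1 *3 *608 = -1824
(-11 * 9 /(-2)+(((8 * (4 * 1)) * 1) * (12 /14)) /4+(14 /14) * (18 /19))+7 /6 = 23330 /399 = 58.47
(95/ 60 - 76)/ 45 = -893/ 540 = -1.65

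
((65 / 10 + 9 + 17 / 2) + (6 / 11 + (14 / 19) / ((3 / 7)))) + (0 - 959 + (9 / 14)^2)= -114574913 / 122892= -932.32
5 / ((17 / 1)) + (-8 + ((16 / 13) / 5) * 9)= -6067 / 1105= -5.49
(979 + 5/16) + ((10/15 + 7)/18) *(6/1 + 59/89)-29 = 36646727/38448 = 953.15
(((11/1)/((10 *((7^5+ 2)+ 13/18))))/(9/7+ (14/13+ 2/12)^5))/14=10993471632/10019416310542625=0.00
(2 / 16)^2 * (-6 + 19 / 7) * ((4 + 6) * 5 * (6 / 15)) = -115 / 112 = -1.03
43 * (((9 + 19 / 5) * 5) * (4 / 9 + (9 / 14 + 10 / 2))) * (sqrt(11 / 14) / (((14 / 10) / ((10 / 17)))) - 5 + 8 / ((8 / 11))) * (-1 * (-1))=26384800 * sqrt(154) / 52479 + 2110784 / 21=106752.72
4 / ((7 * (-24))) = -1 / 42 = -0.02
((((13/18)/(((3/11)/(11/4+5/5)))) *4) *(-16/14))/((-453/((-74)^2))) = 15661360/28539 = 548.77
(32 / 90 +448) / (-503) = -20176 / 22635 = -0.89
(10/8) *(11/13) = 55/52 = 1.06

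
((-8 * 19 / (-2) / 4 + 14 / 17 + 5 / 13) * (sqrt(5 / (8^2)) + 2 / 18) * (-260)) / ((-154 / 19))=11020 / 153 + 2755 * sqrt(5) / 34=253.21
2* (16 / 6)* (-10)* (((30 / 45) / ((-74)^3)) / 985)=8 / 89807769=0.00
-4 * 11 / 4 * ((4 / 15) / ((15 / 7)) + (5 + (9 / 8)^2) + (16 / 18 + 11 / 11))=-91.07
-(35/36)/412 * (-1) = 35/14832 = 0.00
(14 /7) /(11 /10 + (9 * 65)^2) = 20 /3422261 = 0.00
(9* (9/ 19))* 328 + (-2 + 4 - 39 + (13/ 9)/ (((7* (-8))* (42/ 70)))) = 39106645/ 28728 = 1361.27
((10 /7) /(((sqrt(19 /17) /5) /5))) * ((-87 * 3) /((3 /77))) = -239250 * sqrt(323) /19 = -226307.84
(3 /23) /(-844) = -3 /19412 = -0.00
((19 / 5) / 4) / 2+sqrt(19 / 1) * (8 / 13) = 19 / 40+8 * sqrt(19) / 13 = 3.16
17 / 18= 0.94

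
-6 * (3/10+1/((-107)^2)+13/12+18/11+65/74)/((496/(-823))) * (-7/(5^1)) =-6278719057219/115561626400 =-54.33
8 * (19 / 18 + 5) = 436 / 9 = 48.44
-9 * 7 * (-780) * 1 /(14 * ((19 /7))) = 24570 /19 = 1293.16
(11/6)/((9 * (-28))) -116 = -175403/1512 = -116.01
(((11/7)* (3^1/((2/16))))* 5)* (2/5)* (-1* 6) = -3168/7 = -452.57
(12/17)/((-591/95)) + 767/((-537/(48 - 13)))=-50.10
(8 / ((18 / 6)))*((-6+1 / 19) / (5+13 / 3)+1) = 386 / 399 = 0.97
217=217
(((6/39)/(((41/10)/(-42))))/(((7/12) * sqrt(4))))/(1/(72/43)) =-51840/22919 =-2.26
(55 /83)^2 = 3025 /6889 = 0.44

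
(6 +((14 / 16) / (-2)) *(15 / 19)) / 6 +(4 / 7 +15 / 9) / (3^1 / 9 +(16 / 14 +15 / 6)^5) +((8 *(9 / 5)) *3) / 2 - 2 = 64684010026233 / 3148265274080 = 20.55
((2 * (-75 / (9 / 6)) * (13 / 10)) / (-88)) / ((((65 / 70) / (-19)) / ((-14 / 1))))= 4655 / 11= 423.18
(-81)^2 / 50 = 6561 / 50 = 131.22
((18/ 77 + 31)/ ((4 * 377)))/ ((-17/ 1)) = -185/ 151844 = -0.00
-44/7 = -6.29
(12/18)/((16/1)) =1/24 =0.04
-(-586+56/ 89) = 52098/ 89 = 585.37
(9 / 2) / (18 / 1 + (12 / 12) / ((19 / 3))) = 57 / 230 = 0.25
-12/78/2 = -1/13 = -0.08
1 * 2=2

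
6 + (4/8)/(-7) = 83/14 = 5.93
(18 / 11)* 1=1.64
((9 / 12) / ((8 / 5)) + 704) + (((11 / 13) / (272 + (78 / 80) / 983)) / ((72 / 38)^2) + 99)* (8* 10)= 3108122949358021 / 360381381984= 8624.54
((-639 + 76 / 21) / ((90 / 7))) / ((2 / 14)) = -93401 / 270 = -345.93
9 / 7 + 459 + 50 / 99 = 460.79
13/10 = 1.30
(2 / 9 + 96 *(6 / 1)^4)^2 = 1253831104516 / 81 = 15479396352.05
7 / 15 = 0.47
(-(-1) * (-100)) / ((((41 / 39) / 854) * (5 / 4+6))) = -13322400 / 1189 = -11204.71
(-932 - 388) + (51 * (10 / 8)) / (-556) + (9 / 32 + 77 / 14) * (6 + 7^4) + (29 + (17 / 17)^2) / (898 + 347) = 4650012101 / 369184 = 12595.38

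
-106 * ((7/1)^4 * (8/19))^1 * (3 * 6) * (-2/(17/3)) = 219893184/323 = 680783.85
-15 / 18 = -5 / 6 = -0.83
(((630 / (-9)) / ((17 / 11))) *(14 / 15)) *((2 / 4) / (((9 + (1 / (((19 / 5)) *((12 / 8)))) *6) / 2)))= -4.21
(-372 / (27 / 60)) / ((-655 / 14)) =6944 / 393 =17.67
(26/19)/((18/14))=1.06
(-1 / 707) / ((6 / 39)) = -13 / 1414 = -0.01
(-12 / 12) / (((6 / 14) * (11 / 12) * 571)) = -28 / 6281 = -0.00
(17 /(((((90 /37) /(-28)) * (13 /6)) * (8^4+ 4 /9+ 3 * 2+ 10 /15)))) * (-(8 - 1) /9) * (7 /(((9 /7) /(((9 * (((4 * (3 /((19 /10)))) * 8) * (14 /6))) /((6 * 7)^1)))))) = 3020458 /1282671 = 2.35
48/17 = 2.82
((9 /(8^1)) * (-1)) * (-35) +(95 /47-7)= 12933 /376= 34.40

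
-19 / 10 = -1.90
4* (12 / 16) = 3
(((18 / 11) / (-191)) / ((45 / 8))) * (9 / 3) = -48 / 10505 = -0.00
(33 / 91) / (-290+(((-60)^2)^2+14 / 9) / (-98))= -2079 / 759822661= -0.00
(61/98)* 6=183/49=3.73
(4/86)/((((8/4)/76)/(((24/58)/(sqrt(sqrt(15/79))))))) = 304 * 15^(3/4) * 79^(1/4)/6235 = 1.11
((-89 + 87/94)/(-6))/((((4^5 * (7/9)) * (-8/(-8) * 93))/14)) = 0.00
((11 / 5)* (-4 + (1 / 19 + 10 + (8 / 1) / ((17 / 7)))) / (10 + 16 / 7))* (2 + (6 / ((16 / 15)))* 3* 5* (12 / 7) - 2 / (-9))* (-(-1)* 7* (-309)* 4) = -88615592989 / 41667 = -2126757.22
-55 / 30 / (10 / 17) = -187 / 60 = -3.12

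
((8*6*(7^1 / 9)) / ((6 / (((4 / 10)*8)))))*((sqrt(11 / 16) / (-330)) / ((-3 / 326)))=36512*sqrt(11) / 22275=5.44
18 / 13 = 1.38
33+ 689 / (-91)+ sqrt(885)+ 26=sqrt(885)+ 360 / 7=81.18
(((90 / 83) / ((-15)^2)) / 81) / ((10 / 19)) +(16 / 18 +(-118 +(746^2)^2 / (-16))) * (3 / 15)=-650681479453886 / 168075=-3871375751.62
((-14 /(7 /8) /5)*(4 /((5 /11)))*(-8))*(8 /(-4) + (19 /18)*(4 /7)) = -495616 /1575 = -314.68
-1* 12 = -12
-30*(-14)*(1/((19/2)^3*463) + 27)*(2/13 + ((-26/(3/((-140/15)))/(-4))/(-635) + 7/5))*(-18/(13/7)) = -11879314763117928/68160413971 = -174284.66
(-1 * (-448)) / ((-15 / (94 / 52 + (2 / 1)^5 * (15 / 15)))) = -65632 / 65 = -1009.72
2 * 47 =94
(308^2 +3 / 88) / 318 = 8348035 / 27984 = 298.31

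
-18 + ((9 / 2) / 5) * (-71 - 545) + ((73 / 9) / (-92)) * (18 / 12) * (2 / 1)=-790277 / 1380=-572.66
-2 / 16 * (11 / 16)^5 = -161051 / 8388608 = -0.02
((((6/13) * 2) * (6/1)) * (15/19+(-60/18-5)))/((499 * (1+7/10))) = -103200/2095301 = -0.05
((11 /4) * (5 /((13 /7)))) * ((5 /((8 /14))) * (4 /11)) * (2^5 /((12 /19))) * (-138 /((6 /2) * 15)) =-428260 /117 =-3660.34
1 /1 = 1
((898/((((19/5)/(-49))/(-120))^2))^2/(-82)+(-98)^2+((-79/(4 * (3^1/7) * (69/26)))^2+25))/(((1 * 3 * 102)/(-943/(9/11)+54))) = 510478218181689594871639341819365/2522103348270024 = 202401784420071375.85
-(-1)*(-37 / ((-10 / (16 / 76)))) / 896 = 0.00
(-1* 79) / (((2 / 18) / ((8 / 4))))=-1422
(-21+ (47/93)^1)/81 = -1906/7533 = -0.25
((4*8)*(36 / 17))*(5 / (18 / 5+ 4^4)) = 1.31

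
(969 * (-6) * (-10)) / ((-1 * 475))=-612 / 5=-122.40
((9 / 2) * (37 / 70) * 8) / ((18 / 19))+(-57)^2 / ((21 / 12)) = 65683 / 35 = 1876.66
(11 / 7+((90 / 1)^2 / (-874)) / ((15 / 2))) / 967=1027 / 2958053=0.00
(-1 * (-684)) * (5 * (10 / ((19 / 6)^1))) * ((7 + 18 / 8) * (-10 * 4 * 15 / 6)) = -9990000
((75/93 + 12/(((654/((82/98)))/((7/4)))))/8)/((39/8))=39421/1844934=0.02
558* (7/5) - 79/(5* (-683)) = 2667877/3415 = 781.22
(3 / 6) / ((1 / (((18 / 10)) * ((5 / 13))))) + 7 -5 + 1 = 87 / 26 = 3.35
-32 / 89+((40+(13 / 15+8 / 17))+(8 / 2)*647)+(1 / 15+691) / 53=211860677 / 80189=2642.02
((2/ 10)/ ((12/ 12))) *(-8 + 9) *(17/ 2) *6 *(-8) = -81.60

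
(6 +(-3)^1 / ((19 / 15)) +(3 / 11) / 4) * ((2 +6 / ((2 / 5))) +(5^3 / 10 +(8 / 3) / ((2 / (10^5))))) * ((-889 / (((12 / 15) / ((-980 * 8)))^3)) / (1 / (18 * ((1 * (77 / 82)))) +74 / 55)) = 27179739134419097205000000 / 92473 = 293920810770917967460.77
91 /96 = 0.95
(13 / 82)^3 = 2197 / 551368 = 0.00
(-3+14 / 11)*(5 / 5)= -1.73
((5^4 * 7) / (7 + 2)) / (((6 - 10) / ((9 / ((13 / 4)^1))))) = -4375 / 13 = -336.54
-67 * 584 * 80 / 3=-3130240 / 3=-1043413.33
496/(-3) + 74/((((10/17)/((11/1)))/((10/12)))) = 5927/6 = 987.83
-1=-1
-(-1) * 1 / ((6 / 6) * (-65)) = -1 / 65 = -0.02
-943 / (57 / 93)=-29233 / 19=-1538.58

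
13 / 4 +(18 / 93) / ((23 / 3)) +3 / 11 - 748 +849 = 3279879 / 31372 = 104.55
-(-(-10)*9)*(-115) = 10350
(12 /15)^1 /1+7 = 39 /5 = 7.80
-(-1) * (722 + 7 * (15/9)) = 2201/3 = 733.67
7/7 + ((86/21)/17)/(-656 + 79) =205903/205989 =1.00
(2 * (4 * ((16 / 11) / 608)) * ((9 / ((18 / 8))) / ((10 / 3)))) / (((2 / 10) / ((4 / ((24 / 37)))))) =148 / 209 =0.71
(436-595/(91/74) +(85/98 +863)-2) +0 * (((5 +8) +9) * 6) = 1037063/1274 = 814.02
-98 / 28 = -7 / 2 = -3.50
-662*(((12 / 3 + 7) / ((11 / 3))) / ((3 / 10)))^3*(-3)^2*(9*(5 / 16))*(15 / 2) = -251353125 / 2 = -125676562.50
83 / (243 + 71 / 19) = 1577 / 4688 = 0.34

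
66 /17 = 3.88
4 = 4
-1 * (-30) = 30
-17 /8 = -2.12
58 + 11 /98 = 5695 /98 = 58.11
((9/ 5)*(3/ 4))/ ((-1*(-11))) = 27/ 220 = 0.12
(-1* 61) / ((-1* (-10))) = -61 / 10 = -6.10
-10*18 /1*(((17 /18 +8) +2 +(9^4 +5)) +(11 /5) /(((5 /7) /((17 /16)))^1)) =-23688781 /20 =-1184439.05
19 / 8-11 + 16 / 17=-1045 / 136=-7.68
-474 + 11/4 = -1885/4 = -471.25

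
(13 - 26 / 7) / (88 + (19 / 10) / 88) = 57200 / 542213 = 0.11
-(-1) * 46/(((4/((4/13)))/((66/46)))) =66/13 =5.08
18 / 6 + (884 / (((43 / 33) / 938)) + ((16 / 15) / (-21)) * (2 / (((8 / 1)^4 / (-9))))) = 122588323243 / 192640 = 636359.65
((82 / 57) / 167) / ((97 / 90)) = 0.01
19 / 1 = 19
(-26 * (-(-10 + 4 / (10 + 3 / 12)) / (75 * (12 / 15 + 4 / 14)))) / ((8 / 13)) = -233051 / 46740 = -4.99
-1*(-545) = 545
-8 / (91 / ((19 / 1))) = -152 / 91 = -1.67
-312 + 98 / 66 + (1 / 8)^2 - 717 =-2170079 / 2112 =-1027.50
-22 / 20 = -11 / 10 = -1.10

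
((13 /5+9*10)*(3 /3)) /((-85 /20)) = -1852 /85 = -21.79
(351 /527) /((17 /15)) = 5265 /8959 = 0.59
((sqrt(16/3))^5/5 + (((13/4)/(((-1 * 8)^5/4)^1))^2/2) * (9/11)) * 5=7605/23622320128 + 1024 * sqrt(3)/27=65.69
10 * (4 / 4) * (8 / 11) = 80 / 11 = 7.27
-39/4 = -9.75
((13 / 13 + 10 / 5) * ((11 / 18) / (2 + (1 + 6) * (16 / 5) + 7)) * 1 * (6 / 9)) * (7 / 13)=0.02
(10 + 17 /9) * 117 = 1391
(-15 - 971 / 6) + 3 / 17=-18019 / 102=-176.66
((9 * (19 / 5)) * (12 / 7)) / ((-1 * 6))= -342 / 35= -9.77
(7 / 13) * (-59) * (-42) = 17346 / 13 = 1334.31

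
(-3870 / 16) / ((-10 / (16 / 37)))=387 / 37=10.46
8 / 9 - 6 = -46 / 9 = -5.11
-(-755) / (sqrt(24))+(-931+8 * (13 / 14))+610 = -2195 / 7+755 * sqrt(6) / 12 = -159.46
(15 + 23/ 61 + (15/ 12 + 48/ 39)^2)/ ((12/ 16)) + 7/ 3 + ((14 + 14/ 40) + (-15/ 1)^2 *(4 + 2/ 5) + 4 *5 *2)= 1075.39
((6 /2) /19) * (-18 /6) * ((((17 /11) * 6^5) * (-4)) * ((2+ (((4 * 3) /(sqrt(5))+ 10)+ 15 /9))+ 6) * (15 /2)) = 85660416 * sqrt(5) /209+ 701939520 /209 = 4275033.65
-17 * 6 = -102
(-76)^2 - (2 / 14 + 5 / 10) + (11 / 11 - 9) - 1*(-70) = 81723 / 14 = 5837.36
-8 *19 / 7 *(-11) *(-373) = -623656 / 7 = -89093.71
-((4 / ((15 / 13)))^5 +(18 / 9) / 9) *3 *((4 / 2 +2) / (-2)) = 760745564 / 253125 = 3005.41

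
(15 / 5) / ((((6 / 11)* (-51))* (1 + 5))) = -11 / 612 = -0.02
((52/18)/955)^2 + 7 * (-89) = -46023516899/73874025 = -623.00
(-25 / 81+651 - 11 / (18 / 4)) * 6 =105016 / 27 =3889.48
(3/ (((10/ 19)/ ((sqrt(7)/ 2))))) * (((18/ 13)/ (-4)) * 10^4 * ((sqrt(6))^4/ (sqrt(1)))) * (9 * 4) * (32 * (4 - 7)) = 15956352000 * sqrt(7)/ 13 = 3247426094.14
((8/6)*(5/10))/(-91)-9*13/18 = -3553/546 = -6.51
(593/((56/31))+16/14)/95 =18447/5320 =3.47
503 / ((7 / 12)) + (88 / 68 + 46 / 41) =4218880 / 4879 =864.70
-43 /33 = -1.30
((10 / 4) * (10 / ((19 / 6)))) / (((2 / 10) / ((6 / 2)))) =2250 / 19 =118.42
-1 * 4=-4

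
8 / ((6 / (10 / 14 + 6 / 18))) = 88 / 63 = 1.40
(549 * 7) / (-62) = -61.98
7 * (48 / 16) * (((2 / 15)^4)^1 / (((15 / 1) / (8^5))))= 3670016 / 253125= 14.50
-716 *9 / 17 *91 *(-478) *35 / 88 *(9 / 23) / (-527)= -11036856285 / 2266627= -4869.29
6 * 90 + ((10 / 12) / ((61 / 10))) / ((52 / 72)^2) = 5569560 / 10309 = 540.26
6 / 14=3 / 7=0.43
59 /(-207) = -0.29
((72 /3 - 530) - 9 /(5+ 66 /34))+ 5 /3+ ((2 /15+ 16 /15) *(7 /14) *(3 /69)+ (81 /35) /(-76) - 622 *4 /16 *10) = -22314320429 /10828860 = -2060.63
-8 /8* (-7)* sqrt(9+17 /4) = 7* sqrt(53) /2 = 25.48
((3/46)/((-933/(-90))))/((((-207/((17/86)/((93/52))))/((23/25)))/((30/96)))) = -221/228838776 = -0.00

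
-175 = -175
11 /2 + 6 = 23 /2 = 11.50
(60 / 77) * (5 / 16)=75 / 308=0.24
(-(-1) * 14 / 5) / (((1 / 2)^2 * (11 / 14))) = 784 / 55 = 14.25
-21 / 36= -7 / 12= -0.58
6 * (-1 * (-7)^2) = -294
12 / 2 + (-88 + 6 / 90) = -1229 / 15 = -81.93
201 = 201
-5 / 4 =-1.25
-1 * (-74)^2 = -5476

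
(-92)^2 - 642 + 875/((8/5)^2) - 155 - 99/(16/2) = 511771/64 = 7996.42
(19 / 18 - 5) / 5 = -71 / 90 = -0.79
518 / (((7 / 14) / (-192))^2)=76382208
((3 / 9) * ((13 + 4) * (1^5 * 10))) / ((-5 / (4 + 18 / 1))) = -748 / 3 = -249.33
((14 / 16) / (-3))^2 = 49 / 576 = 0.09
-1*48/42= -8/7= -1.14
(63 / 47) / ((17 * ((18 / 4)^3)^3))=3584 / 34394330079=0.00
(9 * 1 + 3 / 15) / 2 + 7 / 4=127 / 20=6.35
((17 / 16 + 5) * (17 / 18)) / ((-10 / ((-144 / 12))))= 1649 / 240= 6.87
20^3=8000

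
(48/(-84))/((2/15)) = -30/7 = -4.29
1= 1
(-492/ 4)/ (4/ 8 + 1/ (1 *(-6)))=-369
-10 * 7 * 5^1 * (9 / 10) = -315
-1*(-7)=7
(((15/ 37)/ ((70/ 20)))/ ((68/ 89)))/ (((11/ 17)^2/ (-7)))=-22695/ 8954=-2.53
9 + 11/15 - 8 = 26/15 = 1.73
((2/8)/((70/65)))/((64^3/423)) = 5499/14680064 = 0.00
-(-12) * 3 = 36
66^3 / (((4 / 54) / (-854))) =-3314541384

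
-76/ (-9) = 76/ 9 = 8.44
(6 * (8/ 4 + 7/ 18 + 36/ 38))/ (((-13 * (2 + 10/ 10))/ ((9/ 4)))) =-1141/ 988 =-1.15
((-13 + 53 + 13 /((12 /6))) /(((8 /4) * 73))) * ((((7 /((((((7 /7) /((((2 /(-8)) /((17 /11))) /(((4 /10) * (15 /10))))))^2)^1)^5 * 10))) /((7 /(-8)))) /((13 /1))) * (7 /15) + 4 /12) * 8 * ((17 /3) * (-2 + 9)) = 33.69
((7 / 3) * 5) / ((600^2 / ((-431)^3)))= -560440937 / 216000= -2594.63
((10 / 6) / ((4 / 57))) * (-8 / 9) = -190 / 9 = -21.11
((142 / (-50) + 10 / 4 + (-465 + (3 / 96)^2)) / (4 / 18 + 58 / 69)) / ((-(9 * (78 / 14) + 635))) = 17261471871 / 27011072000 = 0.64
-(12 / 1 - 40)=28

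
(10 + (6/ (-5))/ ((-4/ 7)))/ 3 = 121/ 30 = 4.03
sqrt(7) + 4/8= 1/2 + sqrt(7)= 3.15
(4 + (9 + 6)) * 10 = 190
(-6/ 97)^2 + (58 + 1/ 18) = 9833053/ 169362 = 58.06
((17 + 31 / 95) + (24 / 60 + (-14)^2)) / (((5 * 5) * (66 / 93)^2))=4878036 / 287375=16.97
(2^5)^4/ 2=524288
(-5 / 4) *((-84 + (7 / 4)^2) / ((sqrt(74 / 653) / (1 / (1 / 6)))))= 525 *sqrt(48322) / 64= 1803.23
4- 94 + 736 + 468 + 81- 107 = 1088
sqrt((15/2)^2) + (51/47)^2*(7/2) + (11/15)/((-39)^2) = 585708164/50398335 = 11.62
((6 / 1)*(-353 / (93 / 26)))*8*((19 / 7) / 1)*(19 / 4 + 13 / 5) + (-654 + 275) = -14706833 / 155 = -94882.79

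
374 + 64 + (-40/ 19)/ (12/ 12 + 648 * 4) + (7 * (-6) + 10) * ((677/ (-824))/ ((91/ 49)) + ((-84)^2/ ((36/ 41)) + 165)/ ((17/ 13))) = -224552157420446/ 1121464721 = -200231.14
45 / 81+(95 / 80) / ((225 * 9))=18019 / 32400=0.56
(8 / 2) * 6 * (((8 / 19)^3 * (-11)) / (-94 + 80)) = 1.41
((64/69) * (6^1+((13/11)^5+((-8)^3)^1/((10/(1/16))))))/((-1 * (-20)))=21926288/92604325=0.24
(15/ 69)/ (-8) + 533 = 98067/ 184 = 532.97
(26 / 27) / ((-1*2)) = -13 / 27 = -0.48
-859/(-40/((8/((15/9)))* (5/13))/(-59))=-152043/65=-2339.12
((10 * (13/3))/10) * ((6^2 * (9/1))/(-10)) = -140.40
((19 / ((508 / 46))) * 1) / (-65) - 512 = -8453557 / 16510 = -512.03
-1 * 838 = -838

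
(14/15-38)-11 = -721/15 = -48.07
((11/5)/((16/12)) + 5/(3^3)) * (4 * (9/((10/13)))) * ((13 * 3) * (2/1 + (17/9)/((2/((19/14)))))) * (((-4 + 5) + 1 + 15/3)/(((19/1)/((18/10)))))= 138505133/19000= 7289.74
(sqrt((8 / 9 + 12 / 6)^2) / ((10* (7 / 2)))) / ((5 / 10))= 52 / 315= 0.17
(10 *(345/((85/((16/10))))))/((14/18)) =9936/119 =83.50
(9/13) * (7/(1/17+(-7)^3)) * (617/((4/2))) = -660807/151580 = -4.36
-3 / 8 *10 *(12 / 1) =-45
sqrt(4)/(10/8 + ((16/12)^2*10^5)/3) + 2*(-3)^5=-3110465394/6400135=-486.00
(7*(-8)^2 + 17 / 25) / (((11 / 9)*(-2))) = -100953 / 550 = -183.55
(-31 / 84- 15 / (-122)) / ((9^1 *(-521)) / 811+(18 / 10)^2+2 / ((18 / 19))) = 76700325 / 134216348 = 0.57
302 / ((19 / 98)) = 29596 / 19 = 1557.68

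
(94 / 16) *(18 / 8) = 423 / 32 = 13.22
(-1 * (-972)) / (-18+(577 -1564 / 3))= 25.81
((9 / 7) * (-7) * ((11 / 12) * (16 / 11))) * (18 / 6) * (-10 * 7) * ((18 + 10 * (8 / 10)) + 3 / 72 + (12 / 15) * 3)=71673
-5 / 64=-0.08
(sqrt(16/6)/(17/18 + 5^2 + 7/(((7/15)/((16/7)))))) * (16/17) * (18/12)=0.04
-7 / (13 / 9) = -63 / 13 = -4.85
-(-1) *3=3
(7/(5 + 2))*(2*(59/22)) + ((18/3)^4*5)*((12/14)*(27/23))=6525.61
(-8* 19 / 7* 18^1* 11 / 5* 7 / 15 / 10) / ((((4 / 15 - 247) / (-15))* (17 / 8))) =-361152 / 314585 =-1.15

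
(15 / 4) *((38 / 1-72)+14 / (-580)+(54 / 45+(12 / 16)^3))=-902079 / 7424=-121.51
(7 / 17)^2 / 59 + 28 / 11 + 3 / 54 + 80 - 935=-2877772823 / 3376098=-852.40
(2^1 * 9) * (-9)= -162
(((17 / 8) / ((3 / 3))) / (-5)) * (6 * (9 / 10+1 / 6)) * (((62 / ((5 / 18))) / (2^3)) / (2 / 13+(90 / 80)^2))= -7892352 / 147625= -53.46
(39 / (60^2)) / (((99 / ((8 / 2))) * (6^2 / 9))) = 13 / 118800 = 0.00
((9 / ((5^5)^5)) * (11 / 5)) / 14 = 99 / 20861625671386718750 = 0.00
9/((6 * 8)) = 3/16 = 0.19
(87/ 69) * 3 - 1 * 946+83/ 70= -1515061/ 1610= -941.03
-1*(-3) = 3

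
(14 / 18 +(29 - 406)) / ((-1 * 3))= 3386 / 27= 125.41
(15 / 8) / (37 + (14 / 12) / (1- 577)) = 1296 / 25573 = 0.05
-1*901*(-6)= 5406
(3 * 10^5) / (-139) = -300000 / 139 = -2158.27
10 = 10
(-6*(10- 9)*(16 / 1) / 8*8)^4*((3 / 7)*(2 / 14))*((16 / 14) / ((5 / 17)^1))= 34653339648 / 1715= 20206028.95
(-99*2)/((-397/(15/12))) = 495/794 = 0.62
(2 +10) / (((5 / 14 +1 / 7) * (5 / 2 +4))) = 3.69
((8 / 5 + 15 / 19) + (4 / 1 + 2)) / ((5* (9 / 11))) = 8767 / 4275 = 2.05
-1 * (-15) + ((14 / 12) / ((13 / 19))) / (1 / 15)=1055 / 26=40.58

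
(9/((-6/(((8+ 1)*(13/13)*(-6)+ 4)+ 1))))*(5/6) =245/4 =61.25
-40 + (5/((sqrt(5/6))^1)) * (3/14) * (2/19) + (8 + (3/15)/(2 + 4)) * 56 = 3 * sqrt(30)/133 + 6148/15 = 409.99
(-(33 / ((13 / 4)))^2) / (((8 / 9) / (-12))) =235224 / 169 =1391.86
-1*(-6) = 6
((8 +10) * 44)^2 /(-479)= -627264 /479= -1309.53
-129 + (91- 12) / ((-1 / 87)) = -7002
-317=-317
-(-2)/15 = 2/15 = 0.13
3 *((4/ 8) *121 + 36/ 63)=2565/ 14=183.21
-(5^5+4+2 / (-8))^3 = -1960164690875 / 64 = -30627573294.92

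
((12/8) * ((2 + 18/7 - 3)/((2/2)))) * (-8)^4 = 67584/7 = 9654.86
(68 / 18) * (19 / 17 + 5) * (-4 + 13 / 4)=-52 / 3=-17.33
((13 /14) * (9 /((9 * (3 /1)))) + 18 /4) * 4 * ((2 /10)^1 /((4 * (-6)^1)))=-101 /630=-0.16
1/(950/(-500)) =-0.53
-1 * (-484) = 484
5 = 5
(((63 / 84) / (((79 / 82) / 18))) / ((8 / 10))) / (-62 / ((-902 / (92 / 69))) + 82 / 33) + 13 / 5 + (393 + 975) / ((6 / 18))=7552034761 / 1835960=4113.40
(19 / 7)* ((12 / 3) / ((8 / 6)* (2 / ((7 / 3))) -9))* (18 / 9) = -152 / 55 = -2.76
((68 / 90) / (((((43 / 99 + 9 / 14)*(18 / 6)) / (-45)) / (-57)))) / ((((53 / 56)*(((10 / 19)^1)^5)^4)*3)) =79396043.73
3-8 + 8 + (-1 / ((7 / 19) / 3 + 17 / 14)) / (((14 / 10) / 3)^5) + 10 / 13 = -999862267 / 33304271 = -30.02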